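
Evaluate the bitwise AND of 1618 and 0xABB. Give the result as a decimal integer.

1618 = 011001010010
0xABB = 101010111011
AND → 001000010010 = 530

530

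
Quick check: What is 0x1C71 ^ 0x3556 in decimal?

0x1C71 = 01110001110001
0x3556 = 11010101010110
XOR → 10100100100111 = 10535

10535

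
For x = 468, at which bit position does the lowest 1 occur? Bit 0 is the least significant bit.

468 = 111010100
Trailing zeros: 2, so the lowest set bit is bit 2 (value 4).

2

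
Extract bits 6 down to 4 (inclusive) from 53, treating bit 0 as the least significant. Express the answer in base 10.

3

v = 0000110101
Shift right by 4: 000011
Mask low 3 bits: 011 = 3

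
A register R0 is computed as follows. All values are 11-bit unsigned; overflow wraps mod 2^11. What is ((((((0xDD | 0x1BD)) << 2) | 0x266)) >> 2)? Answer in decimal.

0xDD = 00011011101
0x1BD = 00110111101
→ | → 00111111101 = 509
→ << 2 (mod 2^11) → 11111110100 = 2036
0x266 = 01001100110
→ | → 11111110110 = 2038
→ >> 2 → 00111111101 = 509

509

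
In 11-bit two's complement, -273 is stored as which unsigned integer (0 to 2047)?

273 in 11 bits: 00100010001
Invert: 11011101110
Add 1:  11011101111 = 1775
(Check: 2^11 - 273 = 2048 - 273 = 1775.)

1775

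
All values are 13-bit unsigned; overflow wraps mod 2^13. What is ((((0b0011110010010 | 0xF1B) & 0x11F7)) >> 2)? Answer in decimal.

0b0011110010010 = 0011110010010
0xF1B = 0111100011011
→ | → 0111110011011 = 3995
0x11F7 = 1000111110111
→ & → 0000110010011 = 403
→ >> 2 → 0000001100100 = 100

100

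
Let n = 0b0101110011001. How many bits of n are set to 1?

7

n = 101110011001
Count the 1s: 1 + 1 + 1 + 1 + 1 + 1 + 1 = 7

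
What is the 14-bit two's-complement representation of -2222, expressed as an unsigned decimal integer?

14162

2222 in 14 bits: 00100010101110
Invert: 11011101010001
Add 1:  11011101010010 = 14162
(Check: 2^14 - 2222 = 16384 - 2222 = 14162.)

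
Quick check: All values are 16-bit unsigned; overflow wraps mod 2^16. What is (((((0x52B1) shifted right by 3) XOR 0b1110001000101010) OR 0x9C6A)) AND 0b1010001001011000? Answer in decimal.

41048

0x52B1 = 0101001010110001
→ shifted right by 3 → 0000101001010110 = 2646
0b1110001000101010 = 1110001000101010
→ XOR → 1110100001111100 = 59516
0x9C6A = 1001110001101010
→ OR → 1111110001111110 = 64638
0b1010001001011000 = 1010001001011000
→ AND → 1010000001011000 = 41048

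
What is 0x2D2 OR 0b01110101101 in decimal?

0x2D2 = 1011010010
b = 1110101101
 OR → 1111111111 = 1023

1023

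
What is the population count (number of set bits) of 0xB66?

7

0xB66 = 101101100110
Count the 1s: 1 + 1 + 1 + 1 + 1 + 1 + 1 = 7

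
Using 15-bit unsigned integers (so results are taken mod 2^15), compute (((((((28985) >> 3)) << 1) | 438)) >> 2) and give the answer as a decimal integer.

1919

28985 = 111000100111001
→ >> 3 → 000111000100111 = 3623
→ << 1 (mod 2^15) → 001110001001110 = 7246
438 = 000000110110110
→ | → 001110111111110 = 7678
→ >> 2 → 000011101111111 = 1919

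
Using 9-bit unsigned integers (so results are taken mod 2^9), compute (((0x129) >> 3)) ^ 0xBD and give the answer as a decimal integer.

0x129 = 100101001
→ >> 3 → 000100101 = 37
0xBD = 010111101
→ ^ → 010011000 = 152

152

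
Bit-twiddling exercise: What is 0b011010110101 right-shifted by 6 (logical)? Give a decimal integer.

26

x = 11010110101
shift right by 6 → 00000011010 = 26
(equivalently, floor(1717 / 64))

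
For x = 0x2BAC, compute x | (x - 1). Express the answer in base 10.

11183

x = 10101110101100 = 11180
x - 1 = 10101110101011
OR    = 10101110101111 = 11183
(x | (x - 1) sets all bits below the lowest set bit.)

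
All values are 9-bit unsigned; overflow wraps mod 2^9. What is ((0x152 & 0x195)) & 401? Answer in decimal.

0x152 = 101010010
0x195 = 110010101
→ & → 100010000 = 272
401 = 110010001
→ & → 100010000 = 272

272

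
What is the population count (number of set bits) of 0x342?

0x342 = 1101000010
Count the 1s: 1 + 1 + 1 + 1 = 4

4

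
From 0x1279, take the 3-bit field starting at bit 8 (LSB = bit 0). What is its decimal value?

2

v = 1001001111001
Shift right by 8: 10010
Mask low 3 bits: 010 = 2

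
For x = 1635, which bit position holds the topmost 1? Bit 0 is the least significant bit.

1635 = 11001100011
The topmost 1 is at position 10 (since 2^10 = 1024 ≤ 1635 < 2048).

10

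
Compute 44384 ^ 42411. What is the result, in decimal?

2251

44384 = 1010110101100000
42411 = 1010010110101011
XOR → 0000100011001011 = 2251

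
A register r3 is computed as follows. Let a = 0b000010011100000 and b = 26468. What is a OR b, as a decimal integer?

a = 000010011100000
26468 = 110011101100100
 OR → 110011111100100 = 26596

26596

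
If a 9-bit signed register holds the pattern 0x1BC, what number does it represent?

-68

pattern = 110111100 (MSB is 1 ⇒ negative)
Invert: 001000011, add 1 → 001000100 = 68, so the value is -68.
(Equivalently: 444 - 2^9 = 444 - 512 = -68.)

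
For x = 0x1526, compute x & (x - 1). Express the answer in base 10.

5412

x = 1010100100110 = 5414
x - 1 = 1010100100101
AND   = 1010100100100 = 5412
(x & (x - 1) clears the lowest set bit of x.)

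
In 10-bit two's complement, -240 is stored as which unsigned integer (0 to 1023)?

784

240 in 10 bits: 0011110000
Invert: 1100001111
Add 1:  1100010000 = 784
(Check: 2^10 - 240 = 1024 - 240 = 784.)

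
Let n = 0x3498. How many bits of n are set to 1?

0x3498 = 11010010011000
Count the 1s: 1 + 1 + 1 + 1 + 1 + 1 = 6

6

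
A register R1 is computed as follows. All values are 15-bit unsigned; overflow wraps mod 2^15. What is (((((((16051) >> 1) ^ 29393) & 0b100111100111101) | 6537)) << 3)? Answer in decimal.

16051 = 011111010110011
→ >> 1 → 001111101011001 = 8025
29393 = 111001011010001
→ ^ → 110110110001000 = 28040
0b100111100111101 = 100111100111101
→ & → 100110100001000 = 19720
6537 = 001100110001001
→ | → 101110110001001 = 23945
→ << 3 (mod 2^15) → 110110001001000 = 27720

27720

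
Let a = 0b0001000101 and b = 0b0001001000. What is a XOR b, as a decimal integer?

a = 1000101
b = 1001000
XOR → 0001101 = 13

13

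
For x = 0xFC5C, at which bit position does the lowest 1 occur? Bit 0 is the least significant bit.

0xFC5C = 1111110001011100
Trailing zeros: 2, so the lowest set bit is bit 2 (value 4).

2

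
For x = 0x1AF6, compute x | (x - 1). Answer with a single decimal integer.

x = 1101011110110 = 6902
x - 1 = 1101011110101
OR    = 1101011110111 = 6903
(x | (x - 1) sets all bits below the lowest set bit.)

6903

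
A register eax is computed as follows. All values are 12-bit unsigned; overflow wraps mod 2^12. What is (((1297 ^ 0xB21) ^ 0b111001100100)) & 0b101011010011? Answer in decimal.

1297 = 010100010001
0xB21 = 101100100001
→ ^ → 111000110000 = 3632
0b111001100100 = 111001100100
→ ^ → 000001010100 = 84
0b101011010011 = 101011010011
→ & → 000001010000 = 80

80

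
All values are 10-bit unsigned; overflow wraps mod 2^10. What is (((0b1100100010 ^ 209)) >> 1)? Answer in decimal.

0b1100100010 = 1100100010
209 = 0011010001
→ ^ → 1111110011 = 1011
→ >> 1 → 0111111001 = 505

505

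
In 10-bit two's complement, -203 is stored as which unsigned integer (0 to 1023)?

821

203 in 10 bits: 0011001011
Invert: 1100110100
Add 1:  1100110101 = 821
(Check: 2^10 - 203 = 1024 - 203 = 821.)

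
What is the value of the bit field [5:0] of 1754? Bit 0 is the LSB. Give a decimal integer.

v = 0011011011010
Shift right by 0: 0011011011010
Mask low 6 bits: 011010 = 26

26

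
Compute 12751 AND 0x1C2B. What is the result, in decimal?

4107

12751 = 11000111001111
0x1C2B = 01110000101011
AND → 01000000001011 = 4107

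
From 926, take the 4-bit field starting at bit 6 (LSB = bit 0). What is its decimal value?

v = 01110011110
Shift right by 6: 01110
Mask low 4 bits: 1110 = 14

14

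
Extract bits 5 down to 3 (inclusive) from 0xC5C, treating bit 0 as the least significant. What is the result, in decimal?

v = 110001011100
Shift right by 3: 110001011
Mask low 3 bits: 011 = 3

3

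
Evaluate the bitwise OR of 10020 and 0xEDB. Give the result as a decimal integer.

12287

10020 = 10011100100100
0xEDB = 00111011011011
 OR → 10111111111111 = 12287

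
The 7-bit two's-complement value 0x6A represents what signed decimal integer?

-22

pattern = 1101010 (MSB is 1 ⇒ negative)
Invert: 0010101, add 1 → 0010110 = 22, so the value is -22.
(Equivalently: 106 - 2^7 = 106 - 128 = -22.)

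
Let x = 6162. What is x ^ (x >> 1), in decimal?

x = 1100000010010 = 6162
x>>1 = 0110000001001
XOR  = 1010000011011 = 5147
(x ^ (x >> 1) gives the standard binary-reflected Gray code of x.)

5147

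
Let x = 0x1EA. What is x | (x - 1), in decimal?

x = 111101010 = 490
x - 1 = 111101001
OR    = 111101011 = 491
(x | (x - 1) sets all bits below the lowest set bit.)

491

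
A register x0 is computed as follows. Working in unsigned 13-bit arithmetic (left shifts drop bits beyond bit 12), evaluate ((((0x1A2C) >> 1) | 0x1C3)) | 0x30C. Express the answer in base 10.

4063

0x1A2C = 1101000101100
→ >> 1 → 0110100010110 = 3350
0x1C3 = 0000111000011
→ | → 0110111010111 = 3543
0x30C = 0001100001100
→ | → 0111111011111 = 4063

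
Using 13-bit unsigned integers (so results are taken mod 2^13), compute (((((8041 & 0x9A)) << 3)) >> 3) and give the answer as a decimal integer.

8041 = 1111101101001
0x9A = 0000010011010
→ & → 0000000001000 = 8
→ << 3 (mod 2^13) → 0000001000000 = 64
→ >> 3 → 0000000001000 = 8

8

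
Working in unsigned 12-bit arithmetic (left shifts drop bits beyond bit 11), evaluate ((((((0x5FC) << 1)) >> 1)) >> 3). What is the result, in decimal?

191

0x5FC = 010111111100
→ << 1 (mod 2^12) → 101111111000 = 3064
→ >> 1 → 010111111100 = 1532
→ >> 3 → 000010111111 = 191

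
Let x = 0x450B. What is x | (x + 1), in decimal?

x = 100010100001011 = 17675
x + 1 = 100010100001100
OR    = 100010100001111 = 17679
(x | (x + 1) sets the lowest cleared bit.)

17679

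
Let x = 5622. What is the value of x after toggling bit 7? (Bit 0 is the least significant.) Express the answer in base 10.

5494

x = 1010111110110
bit 7 is currently 1; toggle it via x ^ (1 << 7) = x ^ 128
→ 1010101110110 = 5494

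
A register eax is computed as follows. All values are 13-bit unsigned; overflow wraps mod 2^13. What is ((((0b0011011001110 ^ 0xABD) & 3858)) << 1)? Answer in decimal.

0b0011011001110 = 0011011001110
0xABD = 0101010111101
→ ^ → 0110001110011 = 3187
3858 = 0111100010010
→ & → 0110000010010 = 3090
→ << 1 (mod 2^13) → 1100000100100 = 6180

6180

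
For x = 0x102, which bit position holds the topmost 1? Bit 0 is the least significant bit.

0x102 = 100000010
The topmost 1 is at position 8 (since 2^8 = 256 ≤ 258 < 512).

8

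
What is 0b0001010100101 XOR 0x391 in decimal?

308

a = 1010100101
0x391 = 1110010001
XOR → 0100110100 = 308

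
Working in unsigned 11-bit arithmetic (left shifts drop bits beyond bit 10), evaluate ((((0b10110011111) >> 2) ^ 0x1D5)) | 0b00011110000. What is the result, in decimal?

0b10110011111 = 10110011111
→ >> 2 → 00101100111 = 359
0x1D5 = 00111010101
→ ^ → 00010110010 = 178
0b00011110000 = 00011110000
→ | → 00011110010 = 242

242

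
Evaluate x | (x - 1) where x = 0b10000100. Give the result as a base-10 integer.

x = 10000100 = 132
x - 1 = 10000011
OR    = 10000111 = 135
(x | (x - 1) sets all bits below the lowest set bit.)

135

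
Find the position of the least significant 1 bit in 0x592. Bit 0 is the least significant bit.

1

0x592 = 10110010010
Trailing zeros: 1, so the lowest set bit is bit 1 (value 2).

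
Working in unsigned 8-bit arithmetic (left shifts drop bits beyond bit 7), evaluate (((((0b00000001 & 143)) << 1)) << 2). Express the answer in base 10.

8

0b00000001 = 00000001
143 = 10001111
→ & → 00000001 = 1
→ << 1 (mod 2^8) → 00000010 = 2
→ << 2 (mod 2^8) → 00001000 = 8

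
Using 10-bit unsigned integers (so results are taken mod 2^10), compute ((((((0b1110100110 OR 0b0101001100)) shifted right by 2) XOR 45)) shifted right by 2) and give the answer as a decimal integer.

53

0b1110100110 = 1110100110
0b0101001100 = 0101001100
→ OR → 1111101110 = 1006
→ shifted right by 2 → 0011111011 = 251
45 = 0000101101
→ XOR → 0011010110 = 214
→ shifted right by 2 → 0000110101 = 53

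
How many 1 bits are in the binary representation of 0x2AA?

5

0x2AA = 1010101010
Count the 1s: 1 + 1 + 1 + 1 + 1 = 5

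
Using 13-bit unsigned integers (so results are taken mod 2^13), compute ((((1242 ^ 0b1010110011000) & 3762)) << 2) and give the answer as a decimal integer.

8

1242 = 0010011011010
0b1010110011000 = 1010110011000
→ ^ → 1000101000010 = 4418
3762 = 0111010110010
→ & → 0000000000010 = 2
→ << 2 (mod 2^13) → 0000000001000 = 8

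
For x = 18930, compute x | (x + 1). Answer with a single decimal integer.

18931

x = 100100111110010 = 18930
x + 1 = 100100111110011
OR    = 100100111110011 = 18931
(x | (x + 1) sets the lowest cleared bit.)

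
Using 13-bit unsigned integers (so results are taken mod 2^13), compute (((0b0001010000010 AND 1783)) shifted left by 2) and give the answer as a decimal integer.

2568

0b0001010000010 = 0001010000010
1783 = 0011011110111
→ AND → 0001010000010 = 642
→ shifted left by 2 (mod 2^13) → 0101000001000 = 2568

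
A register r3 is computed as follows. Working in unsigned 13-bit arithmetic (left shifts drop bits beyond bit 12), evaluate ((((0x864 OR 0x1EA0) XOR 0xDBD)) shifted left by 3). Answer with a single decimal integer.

0x864 = 0100001100100
0x1EA0 = 1111010100000
→ OR → 1111011100100 = 7908
0xDBD = 0110110111101
→ XOR → 1001101011001 = 4953
→ shifted left by 3 (mod 2^13) → 1101011001000 = 6856

6856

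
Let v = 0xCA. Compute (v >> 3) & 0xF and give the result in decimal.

v = 000011001010
Shift right by 3: 000011001
Mask low 4 bits: 1001 = 9

9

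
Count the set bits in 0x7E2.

7

0x7E2 = 11111100010
Count the 1s: 1 + 1 + 1 + 1 + 1 + 1 + 1 = 7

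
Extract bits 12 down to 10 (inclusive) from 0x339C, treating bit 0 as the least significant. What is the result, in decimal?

4

v = 11001110011100
Shift right by 10: 1100
Mask low 3 bits: 100 = 4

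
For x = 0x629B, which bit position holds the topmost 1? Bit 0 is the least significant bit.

14

0x629B = 110001010011011
The topmost 1 is at position 14 (since 2^14 = 16384 ≤ 25243 < 32768).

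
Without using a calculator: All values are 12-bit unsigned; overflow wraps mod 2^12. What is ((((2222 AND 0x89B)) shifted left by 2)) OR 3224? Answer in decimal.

3768

2222 = 100010101110
0x89B = 100010011011
→ AND → 100010001010 = 2186
→ shifted left by 2 (mod 2^12) → 001000101000 = 552
3224 = 110010011000
→ OR → 111010111000 = 3768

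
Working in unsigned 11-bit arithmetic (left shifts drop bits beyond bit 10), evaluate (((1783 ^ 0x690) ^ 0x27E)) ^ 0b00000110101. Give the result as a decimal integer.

1783 = 11011110111
0x690 = 11010010000
→ ^ → 00001100111 = 103
0x27E = 01001111110
→ ^ → 01000011001 = 537
0b00000110101 = 00000110101
→ ^ → 01000101100 = 556

556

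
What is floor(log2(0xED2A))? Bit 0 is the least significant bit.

0xED2A = 1110110100101010
The topmost 1 is at position 15 (since 2^15 = 32768 ≤ 60714 < 65536).

15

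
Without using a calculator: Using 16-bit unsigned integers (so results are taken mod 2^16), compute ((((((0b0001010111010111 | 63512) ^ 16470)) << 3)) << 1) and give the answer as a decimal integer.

0b0001010111010111 = 0001010111010111
63512 = 1111100000011000
→ | → 1111110111011111 = 64991
16470 = 0100000001010110
→ ^ → 1011110110001001 = 48521
→ << 3 (mod 2^16) → 1110110001001000 = 60488
→ << 1 (mod 2^16) → 1101100010010000 = 55440

55440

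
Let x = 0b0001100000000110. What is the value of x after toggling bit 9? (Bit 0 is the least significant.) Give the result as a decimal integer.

6662

x = 0001100000000110
bit 9 is currently 0; toggle it via x ^ (1 << 9) = x ^ 512
→ 0001101000000110 = 6662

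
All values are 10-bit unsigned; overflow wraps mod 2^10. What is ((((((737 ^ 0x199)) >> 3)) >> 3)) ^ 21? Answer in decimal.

24

737 = 1011100001
0x199 = 0110011001
→ ^ → 1101111000 = 888
→ >> 3 → 0001101111 = 111
→ >> 3 → 0000001101 = 13
21 = 0000010101
→ ^ → 0000011000 = 24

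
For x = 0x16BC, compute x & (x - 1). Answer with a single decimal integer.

5816

x = 1011010111100 = 5820
x - 1 = 1011010111011
AND   = 1011010111000 = 5816
(x & (x - 1) clears the lowest set bit of x.)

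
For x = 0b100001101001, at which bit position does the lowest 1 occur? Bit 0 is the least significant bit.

0

0b100001101001 = 100001101001
Trailing zeros: 0, so the lowest set bit is bit 0 (value 1).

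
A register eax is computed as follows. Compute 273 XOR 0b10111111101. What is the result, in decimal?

273 = 00100010001
b = 10111111101
XOR → 10011101100 = 1260

1260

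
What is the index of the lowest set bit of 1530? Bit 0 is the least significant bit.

1530 = 10111111010
Trailing zeros: 1, so the lowest set bit is bit 1 (value 2).

1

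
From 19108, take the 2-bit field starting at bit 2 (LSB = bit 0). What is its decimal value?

1

v = 100101010100100
Shift right by 2: 1001010101001
Mask low 2 bits: 01 = 1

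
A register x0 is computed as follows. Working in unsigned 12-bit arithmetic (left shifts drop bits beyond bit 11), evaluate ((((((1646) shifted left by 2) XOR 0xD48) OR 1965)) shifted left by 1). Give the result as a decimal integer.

1646 = 011001101110
→ shifted left by 2 (mod 2^12) → 100110111000 = 2488
0xD48 = 110101001000
→ XOR → 010011110000 = 1264
1965 = 011110101101
→ OR → 011111111101 = 2045
→ shifted left by 1 (mod 2^12) → 111111111010 = 4090

4090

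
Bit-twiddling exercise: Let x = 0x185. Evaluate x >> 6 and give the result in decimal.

6

0x185 = 110000101
shift right by 6 → 000000110 = 6
(equivalently, floor(389 / 64))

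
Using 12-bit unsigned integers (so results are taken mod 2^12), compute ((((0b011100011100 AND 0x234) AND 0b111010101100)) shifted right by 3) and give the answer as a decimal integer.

64

0b011100011100 = 011100011100
0x234 = 001000110100
→ AND → 001000010100 = 532
0b111010101100 = 111010101100
→ AND → 001000000100 = 516
→ shifted right by 3 → 000001000000 = 64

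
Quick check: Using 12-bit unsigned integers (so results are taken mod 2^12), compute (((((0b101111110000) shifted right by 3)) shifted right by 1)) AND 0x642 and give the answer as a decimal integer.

2

0b101111110000 = 101111110000
→ shifted right by 3 → 000101111110 = 382
→ shifted right by 1 → 000010111111 = 191
0x642 = 011001000010
→ AND → 000000000010 = 2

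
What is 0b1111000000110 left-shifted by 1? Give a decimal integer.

x = 01111000000110
shift left by 1 → 11110000001100 = 15372
(equivalently, 7686 × 2^1 = 7686 × 2)

15372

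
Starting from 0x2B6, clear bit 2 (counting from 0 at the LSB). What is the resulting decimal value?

690

x = 1010110110
bit 2 is currently 1; clear it via x & ~(1 << 2) = x & ~4
→ 1010110010 = 690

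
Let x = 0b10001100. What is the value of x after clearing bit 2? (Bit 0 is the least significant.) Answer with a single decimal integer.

x = 10001100
bit 2 is currently 1; clear it via x & ~(1 << 2) = x & ~4
→ 10001000 = 136

136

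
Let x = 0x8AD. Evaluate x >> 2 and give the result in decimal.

0x8AD = 100010101101
shift right by 2 → 001000101011 = 555
(equivalently, floor(2221 / 4))

555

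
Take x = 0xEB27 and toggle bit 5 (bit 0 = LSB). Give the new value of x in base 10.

60167

x = 1110101100100111
bit 5 is currently 1; toggle it via x ^ (1 << 5) = x ^ 32
→ 1110101100000111 = 60167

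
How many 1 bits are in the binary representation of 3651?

6

3651 = 111001000011
Count the 1s: 1 + 1 + 1 + 1 + 1 + 1 = 6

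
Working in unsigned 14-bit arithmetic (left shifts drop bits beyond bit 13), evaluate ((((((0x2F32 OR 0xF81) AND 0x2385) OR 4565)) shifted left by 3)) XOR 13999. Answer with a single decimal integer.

10247

0x2F32 = 10111100110010
0xF81 = 00111110000001
→ OR → 10111110110011 = 12211
0x2385 = 10001110000101
→ AND → 10001110000001 = 9089
4565 = 01000111010101
→ OR → 11001111010101 = 13269
→ shifted left by 3 (mod 2^14) → 01111010101000 = 7848
13999 = 11011010101111
→ XOR → 10100000000111 = 10247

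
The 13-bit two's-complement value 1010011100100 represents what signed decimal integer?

-2844

pattern = 1010011100100 (MSB is 1 ⇒ negative)
Invert: 0101100011011, add 1 → 0101100011100 = 2844, so the value is -2844.
(Equivalently: 5348 - 2^13 = 5348 - 8192 = -2844.)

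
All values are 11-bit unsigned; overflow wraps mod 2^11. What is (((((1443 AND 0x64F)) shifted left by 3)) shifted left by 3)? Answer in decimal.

1443 = 10110100011
0x64F = 11001001111
→ AND → 10000000011 = 1027
→ shifted left by 3 (mod 2^11) → 00000011000 = 24
→ shifted left by 3 (mod 2^11) → 00011000000 = 192

192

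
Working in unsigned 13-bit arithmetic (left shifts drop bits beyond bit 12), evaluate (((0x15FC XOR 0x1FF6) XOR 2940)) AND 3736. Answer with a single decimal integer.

0x15FC = 1010111111100
0x1FF6 = 1111111110110
→ XOR → 0101000001010 = 2570
2940 = 0101101111100
→ XOR → 0000101110110 = 374
3736 = 0111010011000
→ AND → 0000000010000 = 16

16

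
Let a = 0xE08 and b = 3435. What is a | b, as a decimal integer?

0xE08 = 111000001000
3435 = 110101101011
 OR → 111101101011 = 3947

3947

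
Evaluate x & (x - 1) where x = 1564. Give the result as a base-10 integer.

x = 11000011100 = 1564
x - 1 = 11000011011
AND   = 11000011000 = 1560
(x & (x - 1) clears the lowest set bit of x.)

1560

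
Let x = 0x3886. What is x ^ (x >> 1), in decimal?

9413

x = 11100010000110 = 14470
x>>1 = 01110001000011
XOR  = 10010011000101 = 9413
(x ^ (x >> 1) gives the standard binary-reflected Gray code of x.)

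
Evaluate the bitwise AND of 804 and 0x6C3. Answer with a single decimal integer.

512

804 = 01100100100
0x6C3 = 11011000011
AND → 01000000000 = 512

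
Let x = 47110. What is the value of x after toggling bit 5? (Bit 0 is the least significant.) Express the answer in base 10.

x = 1011100000000110
bit 5 is currently 0; toggle it via x ^ (1 << 5) = x ^ 32
→ 1011100000100110 = 47142

47142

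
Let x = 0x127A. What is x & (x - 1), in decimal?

x = 1001001111010 = 4730
x - 1 = 1001001111001
AND   = 1001001111000 = 4728
(x & (x - 1) clears the lowest set bit of x.)

4728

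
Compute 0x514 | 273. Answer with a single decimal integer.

0x514 = 10100010100
273 = 00100010001
 OR → 10100010101 = 1301

1301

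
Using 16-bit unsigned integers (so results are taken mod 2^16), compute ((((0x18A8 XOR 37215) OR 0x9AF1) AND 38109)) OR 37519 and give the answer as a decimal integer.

0x18A8 = 0001100010101000
37215 = 1001000101011111
→ XOR → 1000100111110111 = 35319
0x9AF1 = 1001101011110001
→ OR → 1001101111110111 = 39927
38109 = 1001010011011101
→ AND → 1001000011010101 = 37077
37519 = 1001001010001111
→ OR → 1001001011011111 = 37599

37599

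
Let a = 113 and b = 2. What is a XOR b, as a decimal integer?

113 = 1110001
2 = 0000010
XOR → 1110011 = 115

115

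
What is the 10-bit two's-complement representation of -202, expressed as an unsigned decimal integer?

822

202 in 10 bits: 0011001010
Invert: 1100110101
Add 1:  1100110110 = 822
(Check: 2^10 - 202 = 1024 - 202 = 822.)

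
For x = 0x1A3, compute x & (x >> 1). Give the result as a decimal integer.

129

x = 110100011 = 419
x>>1 = 011010001
AND  = 010000001 = 129
(x & (x >> 1) has a 1 wherever x has two consecutive 1 bits.)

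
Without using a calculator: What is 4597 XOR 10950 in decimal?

15155

4597 = 01000111110101
10950 = 10101011000110
XOR → 11101100110011 = 15155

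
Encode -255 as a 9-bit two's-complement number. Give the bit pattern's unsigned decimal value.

255 in 9 bits: 011111111
Invert: 100000000
Add 1:  100000001 = 257
(Check: 2^9 - 255 = 512 - 255 = 257.)

257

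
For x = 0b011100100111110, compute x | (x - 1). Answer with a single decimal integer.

x = 11100100111110 = 14654
x - 1 = 11100100111101
OR    = 11100100111111 = 14655
(x | (x - 1) sets all bits below the lowest set bit.)

14655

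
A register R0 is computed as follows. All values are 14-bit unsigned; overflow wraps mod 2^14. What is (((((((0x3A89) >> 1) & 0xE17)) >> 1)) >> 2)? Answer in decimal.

0x3A89 = 11101010001001
→ >> 1 → 01110101000100 = 7492
0xE17 = 00111000010111
→ & → 00110000000100 = 3076
→ >> 1 → 00011000000010 = 1538
→ >> 2 → 00000110000000 = 384

384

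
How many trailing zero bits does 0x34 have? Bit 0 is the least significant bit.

0x34 = 110100
Trailing zeros: 2, so the lowest set bit is bit 2 (value 4).

2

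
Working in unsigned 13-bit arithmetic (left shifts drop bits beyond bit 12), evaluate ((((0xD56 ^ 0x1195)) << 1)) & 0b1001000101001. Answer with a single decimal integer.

4096

0xD56 = 0110101010110
0x1195 = 1000110010101
→ ^ → 1110011000011 = 7363
→ << 1 (mod 2^13) → 1100110000110 = 6534
0b1001000101001 = 1001000101001
→ & → 1000000000000 = 4096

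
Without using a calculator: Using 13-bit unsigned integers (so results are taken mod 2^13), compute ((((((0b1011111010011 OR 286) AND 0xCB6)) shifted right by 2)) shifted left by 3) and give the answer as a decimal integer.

0b1011111010011 = 1011111010011
286 = 0000100011110
→ OR → 1011111011111 = 6111
0xCB6 = 0110010110110
→ AND → 0010010010110 = 1174
→ shifted right by 2 → 0000100100101 = 293
→ shifted left by 3 (mod 2^13) → 0100100101000 = 2344

2344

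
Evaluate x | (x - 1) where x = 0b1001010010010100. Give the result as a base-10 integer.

x = 1001010010010100 = 38036
x - 1 = 1001010010010011
OR    = 1001010010010111 = 38039
(x | (x - 1) sets all bits below the lowest set bit.)

38039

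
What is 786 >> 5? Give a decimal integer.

786 = 1100010010
shift right by 5 → 0000011000 = 24
(equivalently, floor(786 / 32))

24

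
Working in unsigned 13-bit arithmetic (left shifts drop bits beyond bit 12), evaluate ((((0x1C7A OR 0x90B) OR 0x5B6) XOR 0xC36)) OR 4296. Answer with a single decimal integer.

4553

0x1C7A = 1110001111010
0x90B = 0100100001011
→ OR → 1110101111011 = 7547
0x5B6 = 0010110110110
→ OR → 1110111111111 = 7679
0xC36 = 0110000110110
→ XOR → 1000111001001 = 4553
4296 = 1000011001000
→ OR → 1000111001001 = 4553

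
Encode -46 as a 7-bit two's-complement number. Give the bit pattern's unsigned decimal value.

82

46 in 7 bits: 0101110
Invert: 1010001
Add 1:  1010010 = 82
(Check: 2^7 - 46 = 128 - 46 = 82.)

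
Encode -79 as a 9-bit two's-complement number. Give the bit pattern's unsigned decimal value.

433

79 in 9 bits: 001001111
Invert: 110110000
Add 1:  110110001 = 433
(Check: 2^9 - 79 = 512 - 79 = 433.)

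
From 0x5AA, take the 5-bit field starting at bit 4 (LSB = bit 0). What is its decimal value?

v = 10110101010
Shift right by 4: 1011010
Mask low 5 bits: 11010 = 26

26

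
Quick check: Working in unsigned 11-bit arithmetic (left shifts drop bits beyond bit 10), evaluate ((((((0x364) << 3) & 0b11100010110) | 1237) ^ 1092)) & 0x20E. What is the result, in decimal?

512

0x364 = 01101100100
→ << 3 (mod 2^11) → 01100100000 = 800
0b11100010110 = 11100010110
→ & → 01100000000 = 768
1237 = 10011010101
→ | → 11111010101 = 2005
1092 = 10001000100
→ ^ → 01110010001 = 913
0x20E = 01000001110
→ & → 01000000000 = 512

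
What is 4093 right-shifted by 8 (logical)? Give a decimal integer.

4093 = 111111111101
shift right by 8 → 000000001111 = 15
(equivalently, floor(4093 / 256))

15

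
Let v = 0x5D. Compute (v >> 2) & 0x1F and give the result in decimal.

v = 01011101
Shift right by 2: 010111
Mask low 5 bits: 10111 = 23

23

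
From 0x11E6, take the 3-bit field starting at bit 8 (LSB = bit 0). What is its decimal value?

1

v = 1000111100110
Shift right by 8: 10001
Mask low 3 bits: 001 = 1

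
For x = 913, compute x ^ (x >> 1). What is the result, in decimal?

601

x = 1110010001 = 913
x>>1 = 0111001000
XOR  = 1001011001 = 601
(x ^ (x >> 1) gives the standard binary-reflected Gray code of x.)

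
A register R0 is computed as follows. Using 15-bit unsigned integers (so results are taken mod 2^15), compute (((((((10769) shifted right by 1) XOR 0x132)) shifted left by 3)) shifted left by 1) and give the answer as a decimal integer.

17312

10769 = 010101000010001
→ shifted right by 1 → 001010100001000 = 5384
0x132 = 000000100110010
→ XOR → 001010000111010 = 5178
→ shifted left by 3 (mod 2^15) → 010000111010000 = 8656
→ shifted left by 1 (mod 2^15) → 100001110100000 = 17312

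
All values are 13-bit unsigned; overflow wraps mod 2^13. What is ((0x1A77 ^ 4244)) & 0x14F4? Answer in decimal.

0x1A77 = 1101001110111
4244 = 1000010010100
→ ^ → 0101011100011 = 2787
0x14F4 = 1010011110100
→ & → 0000011100000 = 224

224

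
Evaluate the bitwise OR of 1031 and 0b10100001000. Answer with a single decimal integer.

1031 = 10000000111
b = 10100001000
 OR → 10100001111 = 1295

1295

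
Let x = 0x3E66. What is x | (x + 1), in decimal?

15975

x = 11111001100110 = 15974
x + 1 = 11111001100111
OR    = 11111001100111 = 15975
(x | (x + 1) sets the lowest cleared bit.)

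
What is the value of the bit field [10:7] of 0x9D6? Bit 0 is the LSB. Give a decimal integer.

v = 000100111010110
Shift right by 7: 00010011
Mask low 4 bits: 0011 = 3

3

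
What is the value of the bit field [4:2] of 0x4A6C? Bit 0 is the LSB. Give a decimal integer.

3

v = 100101001101100
Shift right by 2: 1001010011011
Mask low 3 bits: 011 = 3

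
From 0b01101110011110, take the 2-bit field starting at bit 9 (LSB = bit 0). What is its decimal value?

1

v = 01101110011110
Shift right by 9: 01101
Mask low 2 bits: 01 = 1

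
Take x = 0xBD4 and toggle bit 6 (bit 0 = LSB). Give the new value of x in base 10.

x = 101111010100
bit 6 is currently 1; toggle it via x ^ (1 << 6) = x ^ 64
→ 101110010100 = 2964

2964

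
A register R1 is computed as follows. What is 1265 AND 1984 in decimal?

1265 = 10011110001
1984 = 11111000000
AND → 10011000000 = 1216

1216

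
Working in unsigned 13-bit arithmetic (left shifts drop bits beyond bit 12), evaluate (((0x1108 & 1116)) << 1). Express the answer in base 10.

16

0x1108 = 1000100001000
1116 = 0010001011100
→ & → 0000000001000 = 8
→ << 1 (mod 2^13) → 0000000010000 = 16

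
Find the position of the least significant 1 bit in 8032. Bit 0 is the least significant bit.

5

8032 = 1111101100000
Trailing zeros: 5, so the lowest set bit is bit 5 (value 32).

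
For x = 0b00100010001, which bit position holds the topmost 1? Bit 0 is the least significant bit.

8

0b00100010001 = 100010001
The topmost 1 is at position 8 (since 2^8 = 256 ≤ 273 < 512).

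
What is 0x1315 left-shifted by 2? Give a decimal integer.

0x1315 = 001001100010101
shift left by 2 → 100110001010100 = 19540
(equivalently, 4885 × 2^2 = 4885 × 4)

19540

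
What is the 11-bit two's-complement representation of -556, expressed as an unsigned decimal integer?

556 in 11 bits: 01000101100
Invert: 10111010011
Add 1:  10111010100 = 1492
(Check: 2^11 - 556 = 2048 - 556 = 1492.)

1492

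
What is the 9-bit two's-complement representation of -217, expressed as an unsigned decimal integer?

217 in 9 bits: 011011001
Invert: 100100110
Add 1:  100100111 = 295
(Check: 2^9 - 217 = 512 - 217 = 295.)

295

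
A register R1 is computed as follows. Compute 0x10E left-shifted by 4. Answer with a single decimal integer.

0x10E = 0000100001110
shift left by 4 → 1000011100000 = 4320
(equivalently, 270 × 2^4 = 270 × 16)

4320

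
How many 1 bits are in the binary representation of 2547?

8

2547 = 100111110011
Count the 1s: 1 + 1 + 1 + 1 + 1 + 1 + 1 + 1 = 8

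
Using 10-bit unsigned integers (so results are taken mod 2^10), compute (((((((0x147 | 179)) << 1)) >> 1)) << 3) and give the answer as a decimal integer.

0x147 = 0101000111
179 = 0010110011
→ | → 0111110111 = 503
→ << 1 (mod 2^10) → 1111101110 = 1006
→ >> 1 → 0111110111 = 503
→ << 3 (mod 2^10) → 1110111000 = 952

952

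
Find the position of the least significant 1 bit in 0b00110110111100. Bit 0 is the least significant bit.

2

0b00110110111100 = 110110111100
Trailing zeros: 2, so the lowest set bit is bit 2 (value 4).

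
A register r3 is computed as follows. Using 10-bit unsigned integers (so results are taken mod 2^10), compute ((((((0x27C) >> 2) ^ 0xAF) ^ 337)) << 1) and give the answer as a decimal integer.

706

0x27C = 1001111100
→ >> 2 → 0010011111 = 159
0xAF = 0010101111
→ ^ → 0000110000 = 48
337 = 0101010001
→ ^ → 0101100001 = 353
→ << 1 (mod 2^10) → 1011000010 = 706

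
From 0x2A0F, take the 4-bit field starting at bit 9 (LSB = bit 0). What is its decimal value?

5

v = 10101000001111
Shift right by 9: 10101
Mask low 4 bits: 0101 = 5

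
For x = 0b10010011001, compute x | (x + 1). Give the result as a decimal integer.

x = 10010011001 = 1177
x + 1 = 10010011010
OR    = 10010011011 = 1179
(x | (x + 1) sets the lowest cleared bit.)

1179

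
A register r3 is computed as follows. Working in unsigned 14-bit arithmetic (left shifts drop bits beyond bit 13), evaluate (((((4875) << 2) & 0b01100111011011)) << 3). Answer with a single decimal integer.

4875 = 01001100001011
→ << 2 (mod 2^14) → 00110000101100 = 3116
0b01100111011011 = 01100111011011
→ & → 00100000001000 = 2056
→ << 3 (mod 2^14) → 00000001000000 = 64

64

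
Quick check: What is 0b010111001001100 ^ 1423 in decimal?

a = 10111001001100
1423 = 00010110001111
XOR → 10101111000011 = 11203

11203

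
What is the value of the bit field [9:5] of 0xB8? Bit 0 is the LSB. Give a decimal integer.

v = 00010111000
Shift right by 5: 000101
Mask low 5 bits: 00101 = 5

5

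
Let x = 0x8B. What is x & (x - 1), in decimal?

x = 10001011 = 139
x - 1 = 10001010
AND   = 10001010 = 138
(x & (x - 1) clears the lowest set bit of x.)

138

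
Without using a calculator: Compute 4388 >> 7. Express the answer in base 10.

34

4388 = 1000100100100
shift right by 7 → 0000000100010 = 34
(equivalently, floor(4388 / 128))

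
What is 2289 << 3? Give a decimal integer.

2289 = 000100011110001
shift left by 3 → 100011110001000 = 18312
(equivalently, 2289 × 2^3 = 2289 × 8)

18312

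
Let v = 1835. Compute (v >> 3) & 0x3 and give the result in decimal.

1

v = 11100101011
Shift right by 3: 11100101
Mask low 2 bits: 01 = 1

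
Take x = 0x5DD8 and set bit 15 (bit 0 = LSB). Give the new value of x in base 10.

x = 0101110111011000
bit 15 is currently 0; set it via x | (1 << 15) = x | 32768
→ 1101110111011000 = 56792

56792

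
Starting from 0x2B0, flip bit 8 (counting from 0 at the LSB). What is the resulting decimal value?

944

x = 00001010110000
bit 8 is currently 0; toggle it via x ^ (1 << 8) = x ^ 256
→ 00001110110000 = 944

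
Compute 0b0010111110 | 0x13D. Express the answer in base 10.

447

a = 010111110
0x13D = 100111101
 OR → 110111111 = 447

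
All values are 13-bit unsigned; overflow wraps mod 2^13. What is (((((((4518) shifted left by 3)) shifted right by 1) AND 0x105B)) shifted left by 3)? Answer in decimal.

192

4518 = 1000110100110
→ shifted left by 3 (mod 2^13) → 0110100110000 = 3376
→ shifted right by 1 → 0011010011000 = 1688
0x105B = 1000001011011
→ AND → 0000000011000 = 24
→ shifted left by 3 (mod 2^13) → 0000011000000 = 192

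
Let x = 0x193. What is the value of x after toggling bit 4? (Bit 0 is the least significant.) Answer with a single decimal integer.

387

x = 110010011
bit 4 is currently 1; toggle it via x ^ (1 << 4) = x ^ 16
→ 110000011 = 387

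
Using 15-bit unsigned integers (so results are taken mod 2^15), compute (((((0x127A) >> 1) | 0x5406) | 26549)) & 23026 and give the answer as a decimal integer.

22962

0x127A = 001001001111010
→ >> 1 → 000100100111101 = 2365
0x5406 = 101010000000110
→ | → 101110100111111 = 23871
26549 = 110011110110101
→ | → 111111110111111 = 32703
23026 = 101100111110010
→ & → 101100110110010 = 22962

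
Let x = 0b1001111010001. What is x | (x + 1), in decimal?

x = 1001111010001 = 5073
x + 1 = 1001111010010
OR    = 1001111010011 = 5075
(x | (x + 1) sets the lowest cleared bit.)

5075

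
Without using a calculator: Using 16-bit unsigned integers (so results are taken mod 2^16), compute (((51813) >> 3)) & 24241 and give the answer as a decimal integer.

51813 = 1100101001100101
→ >> 3 → 0001100101001100 = 6476
24241 = 0101111010110001
→ & → 0001100000000000 = 6144

6144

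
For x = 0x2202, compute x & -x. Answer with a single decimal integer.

x = 10001000000010 = 8706
-x (two's complement) = …01110111111110
AND   = 00000000000010 = 2
(x & -x isolates the lowest set bit of x.)

2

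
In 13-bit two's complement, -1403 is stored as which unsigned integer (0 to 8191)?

6789

1403 in 13 bits: 0010101111011
Invert: 1101010000100
Add 1:  1101010000101 = 6789
(Check: 2^13 - 1403 = 8192 - 1403 = 6789.)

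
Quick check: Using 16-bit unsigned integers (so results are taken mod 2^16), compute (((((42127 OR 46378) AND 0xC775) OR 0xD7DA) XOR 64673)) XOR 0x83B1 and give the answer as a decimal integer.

43247

42127 = 1010010010001111
46378 = 1011010100101010
→ OR → 1011010110101111 = 46511
0xC775 = 1100011101110101
→ AND → 1000010100100101 = 34085
0xD7DA = 1101011111011010
→ OR → 1101011111111111 = 55295
64673 = 1111110010100001
→ XOR → 0010101101011110 = 11102
0x83B1 = 1000001110110001
→ XOR → 1010100011101111 = 43247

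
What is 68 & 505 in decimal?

64

68 = 001000100
505 = 111111001
AND → 001000000 = 64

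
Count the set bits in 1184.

1184 = 10010100000
Count the 1s: 1 + 1 + 1 = 3

3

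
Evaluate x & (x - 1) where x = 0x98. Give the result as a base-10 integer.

144

x = 10011000 = 152
x - 1 = 10010111
AND   = 10010000 = 144
(x & (x - 1) clears the lowest set bit of x.)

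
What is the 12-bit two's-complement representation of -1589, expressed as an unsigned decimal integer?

2507

1589 in 12 bits: 011000110101
Invert: 100111001010
Add 1:  100111001011 = 2507
(Check: 2^12 - 1589 = 4096 - 1589 = 2507.)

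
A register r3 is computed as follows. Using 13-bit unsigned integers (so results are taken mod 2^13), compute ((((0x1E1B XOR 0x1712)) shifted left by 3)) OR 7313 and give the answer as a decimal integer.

0x1E1B = 1111000011011
0x1712 = 1011100010010
→ XOR → 0100100001001 = 2313
→ shifted left by 3 (mod 2^13) → 0100001001000 = 2120
7313 = 1110010010001
→ OR → 1110011011001 = 7385

7385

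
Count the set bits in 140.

3

140 = 10001100
Count the 1s: 1 + 1 + 1 = 3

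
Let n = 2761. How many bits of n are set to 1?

2761 = 101011001001
Count the 1s: 1 + 1 + 1 + 1 + 1 + 1 = 6

6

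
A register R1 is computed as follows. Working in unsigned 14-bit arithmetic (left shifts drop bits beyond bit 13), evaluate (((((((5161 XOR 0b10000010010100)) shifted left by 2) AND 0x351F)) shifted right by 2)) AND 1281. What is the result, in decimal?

1025

5161 = 01010000101001
0b10000010010100 = 10000010010100
→ XOR → 11010010111101 = 13501
→ shifted left by 2 (mod 2^14) → 01001011110100 = 4852
0x351F = 11010100011111
→ AND → 01000000010100 = 4116
→ shifted right by 2 → 00010000000101 = 1029
1281 = 00010100000001
→ AND → 00010000000001 = 1025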